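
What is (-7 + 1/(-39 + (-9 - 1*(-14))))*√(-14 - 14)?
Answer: -239*I*√7/17 ≈ -37.196*I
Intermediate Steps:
(-7 + 1/(-39 + (-9 - 1*(-14))))*√(-14 - 14) = (-7 + 1/(-39 + (-9 + 14)))*√(-28) = (-7 + 1/(-39 + 5))*(2*I*√7) = (-7 + 1/(-34))*(2*I*√7) = (-7 - 1/34)*(2*I*√7) = -239*I*√7/17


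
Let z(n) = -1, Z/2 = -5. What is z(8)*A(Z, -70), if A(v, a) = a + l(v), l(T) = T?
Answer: 80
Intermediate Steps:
Z = -10 (Z = 2*(-5) = -10)
A(v, a) = a + v
z(8)*A(Z, -70) = -(-70 - 10) = -1*(-80) = 80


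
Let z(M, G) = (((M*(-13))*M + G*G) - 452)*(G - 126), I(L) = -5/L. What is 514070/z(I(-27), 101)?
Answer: -37475703/17766740 ≈ -2.1093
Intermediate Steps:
z(M, G) = (-126 + G)*(-452 + G² - 13*M²) (z(M, G) = (((-13*M)*M + G²) - 452)*(-126 + G) = ((-13*M² + G²) - 452)*(-126 + G) = ((G² - 13*M²) - 452)*(-126 + G) = (-452 + G² - 13*M²)*(-126 + G) = (-126 + G)*(-452 + G² - 13*M²))
514070/z(I(-27), 101) = 514070/(56952 + 101³ - 452*101 - 126*101² + 1638*(-5/(-27))² - 13*101*(-5/(-27))²) = 514070/(56952 + 1030301 - 45652 - 126*10201 + 1638*(-5*(-1/27))² - 13*101*(-5*(-1/27))²) = 514070/(56952 + 1030301 - 45652 - 1285326 + 1638*(5/27)² - 13*101*(5/27)²) = 514070/(56952 + 1030301 - 45652 - 1285326 + 1638*(25/729) - 13*101*25/729) = 514070/(56952 + 1030301 - 45652 - 1285326 + 4550/81 - 32825/729) = 514070/(-177667400/729) = 514070*(-729/177667400) = -37475703/17766740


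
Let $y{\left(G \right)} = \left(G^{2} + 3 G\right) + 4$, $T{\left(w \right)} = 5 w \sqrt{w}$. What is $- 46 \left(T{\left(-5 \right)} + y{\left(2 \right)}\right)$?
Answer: $-644 + 1150 i \sqrt{5} \approx -644.0 + 2571.5 i$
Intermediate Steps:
$T{\left(w \right)} = 5 w^{\frac{3}{2}}$
$y{\left(G \right)} = 4 + G^{2} + 3 G$
$- 46 \left(T{\left(-5 \right)} + y{\left(2 \right)}\right) = - 46 \left(5 \left(-5\right)^{\frac{3}{2}} + \left(4 + 2^{2} + 3 \cdot 2\right)\right) = - 46 \left(5 \left(- 5 i \sqrt{5}\right) + \left(4 + 4 + 6\right)\right) = - 46 \left(- 25 i \sqrt{5} + 14\right) = - 46 \left(14 - 25 i \sqrt{5}\right) = -644 + 1150 i \sqrt{5}$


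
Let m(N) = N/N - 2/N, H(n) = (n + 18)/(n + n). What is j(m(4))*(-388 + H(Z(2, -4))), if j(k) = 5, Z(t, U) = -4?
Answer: -7795/4 ≈ -1948.8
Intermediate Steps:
H(n) = (18 + n)/(2*n) (H(n) = (18 + n)/((2*n)) = (18 + n)*(1/(2*n)) = (18 + n)/(2*n))
m(N) = 1 - 2/N
j(m(4))*(-388 + H(Z(2, -4))) = 5*(-388 + (½)*(18 - 4)/(-4)) = 5*(-388 + (½)*(-¼)*14) = 5*(-388 - 7/4) = 5*(-1559/4) = -7795/4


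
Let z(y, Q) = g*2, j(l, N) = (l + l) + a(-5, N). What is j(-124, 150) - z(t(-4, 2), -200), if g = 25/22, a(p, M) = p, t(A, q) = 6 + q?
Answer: -2808/11 ≈ -255.27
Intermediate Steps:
g = 25/22 (g = 25*(1/22) = 25/22 ≈ 1.1364)
j(l, N) = -5 + 2*l (j(l, N) = (l + l) - 5 = 2*l - 5 = -5 + 2*l)
z(y, Q) = 25/11 (z(y, Q) = (25/22)*2 = 25/11)
j(-124, 150) - z(t(-4, 2), -200) = (-5 + 2*(-124)) - 1*25/11 = (-5 - 248) - 25/11 = -253 - 25/11 = -2808/11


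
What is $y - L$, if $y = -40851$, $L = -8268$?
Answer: $-32583$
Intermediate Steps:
$y - L = -40851 - -8268 = -40851 + 8268 = -32583$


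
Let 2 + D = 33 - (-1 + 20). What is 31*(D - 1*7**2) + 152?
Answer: -995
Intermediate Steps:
D = 12 (D = -2 + (33 - (-1 + 20)) = -2 + (33 - 1*19) = -2 + (33 - 19) = -2 + 14 = 12)
31*(D - 1*7**2) + 152 = 31*(12 - 1*7**2) + 152 = 31*(12 - 1*49) + 152 = 31*(12 - 49) + 152 = 31*(-37) + 152 = -1147 + 152 = -995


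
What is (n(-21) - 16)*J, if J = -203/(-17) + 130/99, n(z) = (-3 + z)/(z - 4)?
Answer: -8387432/42075 ≈ -199.34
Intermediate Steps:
n(z) = (-3 + z)/(-4 + z)
J = 22307/1683 (J = -203*(-1/17) + 130*(1/99) = 203/17 + 130/99 = 22307/1683 ≈ 13.254)
(n(-21) - 16)*J = ((-3 - 21)/(-4 - 21) - 16)*(22307/1683) = (-24/(-25) - 16)*(22307/1683) = (-1/25*(-24) - 16)*(22307/1683) = (24/25 - 16)*(22307/1683) = -376/25*22307/1683 = -8387432/42075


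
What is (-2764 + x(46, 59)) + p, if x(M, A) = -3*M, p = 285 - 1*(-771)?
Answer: -1846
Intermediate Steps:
p = 1056 (p = 285 + 771 = 1056)
(-2764 + x(46, 59)) + p = (-2764 - 3*46) + 1056 = (-2764 - 138) + 1056 = -2902 + 1056 = -1846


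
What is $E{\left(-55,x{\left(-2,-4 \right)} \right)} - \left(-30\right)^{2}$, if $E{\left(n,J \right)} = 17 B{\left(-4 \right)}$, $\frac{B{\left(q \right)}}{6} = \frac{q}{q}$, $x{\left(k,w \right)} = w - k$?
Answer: $-798$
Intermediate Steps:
$B{\left(q \right)} = 6$ ($B{\left(q \right)} = 6 \frac{q}{q} = 6 \cdot 1 = 6$)
$E{\left(n,J \right)} = 102$ ($E{\left(n,J \right)} = 17 \cdot 6 = 102$)
$E{\left(-55,x{\left(-2,-4 \right)} \right)} - \left(-30\right)^{2} = 102 - \left(-30\right)^{2} = 102 - 900 = -798$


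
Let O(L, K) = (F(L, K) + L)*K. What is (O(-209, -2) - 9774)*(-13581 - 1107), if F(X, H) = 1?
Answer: 137450304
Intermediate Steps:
O(L, K) = K*(1 + L) (O(L, K) = (1 + L)*K = K*(1 + L))
(O(-209, -2) - 9774)*(-13581 - 1107) = (-2*(1 - 209) - 9774)*(-13581 - 1107) = (-2*(-208) - 9774)*(-14688) = (416 - 9774)*(-14688) = -9358*(-14688) = 137450304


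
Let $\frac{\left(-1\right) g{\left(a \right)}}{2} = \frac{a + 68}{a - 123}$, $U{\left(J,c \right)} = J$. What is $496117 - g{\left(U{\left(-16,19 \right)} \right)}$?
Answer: $\frac{68960159}{139} \approx 4.9612 \cdot 10^{5}$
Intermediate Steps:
$g{\left(a \right)} = - \frac{2 \left(68 + a\right)}{-123 + a}$ ($g{\left(a \right)} = - 2 \frac{a + 68}{a - 123} = - 2 \frac{68 + a}{-123 + a} = - \frac{2 \left(68 + a\right)}{-123 + a}$)
$496117 - g{\left(U{\left(-16,19 \right)} \right)} = 496117 - \frac{2 \left(-68 - -16\right)}{-123 - 16} = 496117 - \frac{2 \left(-68 + 16\right)}{-139} = 496117 - 2 \left(- \frac{1}{139}\right) \left(-52\right) = 496117 - \frac{104}{139} = \frac{68960159}{139}$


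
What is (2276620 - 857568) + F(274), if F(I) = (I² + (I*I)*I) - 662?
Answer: 22064290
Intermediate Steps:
F(I) = -662 + I² + I³ (F(I) = (I² + I²*I) - 662 = (I² + I³) - 662 = -662 + I² + I³)
(2276620 - 857568) + F(274) = (2276620 - 857568) + (-662 + 274² + 274³) = 1419052 + (-662 + 75076 + 20570824) = 1419052 + 20645238 = 22064290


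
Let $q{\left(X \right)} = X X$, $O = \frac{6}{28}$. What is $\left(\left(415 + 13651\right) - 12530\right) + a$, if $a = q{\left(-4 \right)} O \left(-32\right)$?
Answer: $\frac{9984}{7} \approx 1426.3$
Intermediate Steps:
$O = \frac{3}{14}$ ($O = 6 \cdot \frac{1}{28} = \frac{3}{14} \approx 0.21429$)
$q{\left(X \right)} = X^{2}$
$a = - \frac{768}{7}$ ($a = \left(-4\right)^{2} \cdot \frac{3}{14} \left(-32\right) = 16 \cdot \frac{3}{14} \left(-32\right) = \frac{24}{7} \left(-32\right) = - \frac{768}{7} \approx -109.71$)
$\left(\left(415 + 13651\right) - 12530\right) + a = \left(\left(415 + 13651\right) - 12530\right) - \frac{768}{7} = \left(14066 - 12530\right) - \frac{768}{7} = 1536 - \frac{768}{7} = \frac{9984}{7}$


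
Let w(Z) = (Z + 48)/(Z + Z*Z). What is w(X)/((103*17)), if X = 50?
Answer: 49/2232525 ≈ 2.1948e-5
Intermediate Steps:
w(Z) = (48 + Z)/(Z + Z²)
w(X)/((103*17)) = ((48 + 50)/(50*(1 + 50)))/((103*17)) = ((1/50)*98/51)/1751 = ((1/50)*(1/51)*98)*(1/1751) = (49/1275)*(1/1751) = 49/2232525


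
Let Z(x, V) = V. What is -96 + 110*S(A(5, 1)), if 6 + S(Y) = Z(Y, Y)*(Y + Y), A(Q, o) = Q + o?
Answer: 7164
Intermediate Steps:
S(Y) = -6 + 2*Y**2 (S(Y) = -6 + Y*(Y + Y) = -6 + Y*(2*Y) = -6 + 2*Y**2)
-96 + 110*S(A(5, 1)) = -96 + 110*(-6 + 2*(5 + 1)**2) = -96 + 110*(-6 + 2*6**2) = -96 + 110*(-6 + 2*36) = -96 + 110*(-6 + 72) = -96 + 110*66 = -96 + 7260 = 7164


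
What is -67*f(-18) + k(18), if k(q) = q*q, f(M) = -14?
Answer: 1262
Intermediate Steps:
k(q) = q**2
-67*f(-18) + k(18) = -67*(-14) + 18**2 = 938 + 324 = 1262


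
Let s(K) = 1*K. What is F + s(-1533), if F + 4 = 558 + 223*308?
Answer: 67705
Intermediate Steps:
s(K) = K
F = 69238 (F = -4 + (558 + 223*308) = -4 + (558 + 68684) = -4 + 69242 = 69238)
F + s(-1533) = 69238 - 1533 = 67705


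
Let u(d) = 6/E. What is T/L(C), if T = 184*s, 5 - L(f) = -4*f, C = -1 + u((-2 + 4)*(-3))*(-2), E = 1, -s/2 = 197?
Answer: 72496/47 ≈ 1542.5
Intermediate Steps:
s = -394 (s = -2*197 = -394)
u(d) = 6 (u(d) = 6/1 = 6*1 = 6)
C = -13 (C = -1 + 6*(-2) = -1 - 12 = -13)
L(f) = 5 + 4*f (L(f) = 5 - (-4)*f = 5 + 4*f)
T = -72496 (T = 184*(-394) = -72496)
T/L(C) = -72496/(5 + 4*(-13)) = -72496/(5 - 52) = -72496/(-47) = -72496*(-1/47) = 72496/47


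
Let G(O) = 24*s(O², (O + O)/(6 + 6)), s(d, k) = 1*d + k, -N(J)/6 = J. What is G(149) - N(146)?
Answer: 534296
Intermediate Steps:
N(J) = -6*J
s(d, k) = d + k
G(O) = 4*O + 24*O² (G(O) = 24*(O² + (O + O)/(6 + 6)) = 24*(O² + (2*O)/12) = 24*(O² + (2*O)*(1/12)) = 24*(O² + O/6) = 4*O + 24*O²)
G(149) - N(146) = 4*149*(1 + 6*149) - (-6)*146 = 4*149*(1 + 894) - 1*(-876) = 4*149*895 + 876 = 533420 + 876 = 534296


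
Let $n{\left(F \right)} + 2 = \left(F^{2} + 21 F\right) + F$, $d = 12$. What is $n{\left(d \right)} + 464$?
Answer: $870$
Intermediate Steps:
$n{\left(F \right)} = -2 + F^{2} + 22 F$ ($n{\left(F \right)} = -2 + \left(\left(F^{2} + 21 F\right) + F\right) = -2 + \left(F^{2} + 22 F\right) = -2 + F^{2} + 22 F$)
$n{\left(d \right)} + 464 = \left(-2 + 12^{2} + 22 \cdot 12\right) + 464 = \left(-2 + 144 + 264\right) + 464 = 406 + 464 = 870$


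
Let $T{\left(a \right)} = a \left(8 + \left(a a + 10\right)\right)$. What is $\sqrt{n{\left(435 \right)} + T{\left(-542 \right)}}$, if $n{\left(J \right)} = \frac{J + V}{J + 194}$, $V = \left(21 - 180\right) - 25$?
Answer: $\frac{5 i \sqrt{2519914182085}}{629} \approx 12619.0 i$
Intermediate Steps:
$V = -184$ ($V = -159 - 25 = -184$)
$n{\left(J \right)} = \frac{-184 + J}{194 + J}$ ($n{\left(J \right)} = \frac{J - 184}{J + 194} = \frac{-184 + J}{194 + J}$)
$T{\left(a \right)} = a \left(18 + a^{2}\right)$ ($T{\left(a \right)} = a \left(8 + \left(a^{2} + 10\right)\right) = a \left(8 + \left(10 + a^{2}\right)\right) = a \left(18 + a^{2}\right)$)
$\sqrt{n{\left(435 \right)} + T{\left(-542 \right)}} = \sqrt{\frac{-184 + 435}{194 + 435} - 542 \left(18 + \left(-542\right)^{2}\right)} = \sqrt{\frac{1}{629} \cdot 251 - 542 \left(18 + 293764\right)} = \sqrt{\frac{1}{629} \cdot 251 - 159229844} = \sqrt{\frac{251}{629} - 159229844} = \sqrt{- \frac{100155571625}{629}} = \frac{5 i \sqrt{2519914182085}}{629}$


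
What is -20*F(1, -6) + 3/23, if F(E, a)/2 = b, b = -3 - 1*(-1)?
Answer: 1843/23 ≈ 80.130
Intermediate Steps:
b = -2 (b = -3 + 1 = -2)
F(E, a) = -4 (F(E, a) = 2*(-2) = -4)
-20*F(1, -6) + 3/23 = -20*(-4) + 3/23 = 80 + 3*(1/23) = 80 + 3/23 = 1843/23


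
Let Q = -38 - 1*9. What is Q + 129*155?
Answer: 19948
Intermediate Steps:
Q = -47 (Q = -38 - 9 = -47)
Q + 129*155 = -47 + 129*155 = -47 + 19995 = 19948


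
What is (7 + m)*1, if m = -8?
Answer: -1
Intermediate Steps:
(7 + m)*1 = (7 - 8)*1 = -1*1 = -1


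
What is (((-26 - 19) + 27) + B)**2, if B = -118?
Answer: 18496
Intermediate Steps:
(((-26 - 19) + 27) + B)**2 = (((-26 - 19) + 27) - 118)**2 = ((-45 + 27) - 118)**2 = (-18 - 118)**2 = (-136)**2 = 18496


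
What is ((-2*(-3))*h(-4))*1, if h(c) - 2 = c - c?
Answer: 12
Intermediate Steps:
h(c) = 2 (h(c) = 2 + (c - c) = 2 + 0 = 2)
((-2*(-3))*h(-4))*1 = (-2*(-3)*2)*1 = (6*2)*1 = 12*1 = 12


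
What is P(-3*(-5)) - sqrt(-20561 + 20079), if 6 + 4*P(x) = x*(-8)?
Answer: -63/2 - I*sqrt(482) ≈ -31.5 - 21.954*I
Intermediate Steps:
P(x) = -3/2 - 2*x (P(x) = -3/2 + (x*(-8))/4 = -3/2 + (-8*x)/4 = -3/2 - 2*x)
P(-3*(-5)) - sqrt(-20561 + 20079) = (-3/2 - (-6)*(-5)) - sqrt(-20561 + 20079) = (-3/2 - 2*15) - sqrt(-482) = (-3/2 - 30) - I*sqrt(482) = -63/2 - I*sqrt(482)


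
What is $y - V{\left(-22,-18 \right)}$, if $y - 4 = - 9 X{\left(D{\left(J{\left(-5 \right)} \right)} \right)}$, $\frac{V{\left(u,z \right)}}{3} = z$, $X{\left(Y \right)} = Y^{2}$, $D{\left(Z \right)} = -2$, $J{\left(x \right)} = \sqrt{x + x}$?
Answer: $22$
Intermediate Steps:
$J{\left(x \right)} = \sqrt{2} \sqrt{x}$ ($J{\left(x \right)} = \sqrt{2 x} = \sqrt{2} \sqrt{x}$)
$V{\left(u,z \right)} = 3 z$
$y = -32$ ($y = 4 - 9 \left(-2\right)^{2} = 4 - 36 = -32$)
$y - V{\left(-22,-18 \right)} = -32 - 3 \left(-18\right) = -32 - -54 = -32 + 54 = 22$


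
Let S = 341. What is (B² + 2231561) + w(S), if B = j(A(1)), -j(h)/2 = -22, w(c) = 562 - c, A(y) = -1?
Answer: 2233718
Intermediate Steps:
j(h) = 44 (j(h) = -2*(-22) = 44)
B = 44
(B² + 2231561) + w(S) = (44² + 2231561) + (562 - 1*341) = (1936 + 2231561) + (562 - 341) = 2233497 + 221 = 2233718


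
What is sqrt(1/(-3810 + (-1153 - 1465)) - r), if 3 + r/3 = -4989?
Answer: sqrt(154699023289)/3214 ≈ 122.38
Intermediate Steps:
r = -14976 (r = -9 + 3*(-4989) = -9 - 14967 = -14976)
sqrt(1/(-3810 + (-1153 - 1465)) - r) = sqrt(1/(-3810 + (-1153 - 1465)) - 1*(-14976)) = sqrt(1/(-3810 - 2618) + 14976) = sqrt(1/(-6428) + 14976) = sqrt(-1/6428 + 14976) = sqrt(96265727/6428) = sqrt(154699023289)/3214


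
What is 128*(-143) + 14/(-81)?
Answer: -1482638/81 ≈ -18304.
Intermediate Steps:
128*(-143) + 14/(-81) = -18304 + 14*(-1/81) = -18304 - 14/81 = -1482638/81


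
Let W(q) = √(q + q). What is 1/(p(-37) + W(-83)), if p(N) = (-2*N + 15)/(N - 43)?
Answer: -7120/1070321 - 6400*I*√166/1070321 ≈ -0.0066522 - 0.077041*I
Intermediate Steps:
p(N) = (15 - 2*N)/(-43 + N)
W(q) = √2*√q (W(q) = √(2*q) = √2*√q)
1/(p(-37) + W(-83)) = 1/((15 - 2*(-37))/(-43 - 37) + √2*√(-83)) = 1/((15 + 74)/(-80) + √2*(I*√83)) = 1/(-1/80*89 + I*√166) = 1/(-89/80 + I*√166)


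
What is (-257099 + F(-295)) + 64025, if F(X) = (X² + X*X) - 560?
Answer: -19584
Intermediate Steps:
F(X) = -560 + 2*X² (F(X) = (X² + X²) - 560 = 2*X² - 560 = -560 + 2*X²)
(-257099 + F(-295)) + 64025 = (-257099 + (-560 + 2*(-295)²)) + 64025 = (-257099 + (-560 + 2*87025)) + 64025 = (-257099 + (-560 + 174050)) + 64025 = (-257099 + 173490) + 64025 = -83609 + 64025 = -19584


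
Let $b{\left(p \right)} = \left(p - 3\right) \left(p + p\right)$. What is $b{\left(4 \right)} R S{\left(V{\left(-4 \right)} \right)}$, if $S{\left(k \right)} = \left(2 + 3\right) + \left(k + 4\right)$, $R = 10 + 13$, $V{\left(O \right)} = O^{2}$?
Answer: $4600$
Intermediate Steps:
$b{\left(p \right)} = 2 p \left(-3 + p\right)$ ($b{\left(p \right)} = \left(-3 + p\right) 2 p = 2 p \left(-3 + p\right)$)
$R = 23$
$S{\left(k \right)} = 9 + k$ ($S{\left(k \right)} = 5 + \left(4 + k\right) = 9 + k$)
$b{\left(4 \right)} R S{\left(V{\left(-4 \right)} \right)} = 2 \cdot 4 \left(-3 + 4\right) 23 \left(9 + \left(-4\right)^{2}\right) = 2 \cdot 4 \cdot 1 \cdot 23 \left(9 + 16\right) = 8 \cdot 23 \cdot 25 = 184 \cdot 25 = 4600$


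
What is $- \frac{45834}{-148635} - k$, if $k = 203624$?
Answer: $- \frac{10088535802}{49545} \approx -2.0362 \cdot 10^{5}$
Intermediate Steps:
$- \frac{45834}{-148635} - k = - \frac{45834}{-148635} - 203624 = \left(-45834\right) \left(- \frac{1}{148635}\right) - 203624 = \frac{15278}{49545} - 203624 = - \frac{10088535802}{49545}$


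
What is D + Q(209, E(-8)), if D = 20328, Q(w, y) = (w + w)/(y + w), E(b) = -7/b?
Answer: 34134056/1679 ≈ 20330.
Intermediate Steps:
Q(w, y) = 2*w/(w + y) (Q(w, y) = (2*w)/(w + y) = 2*w/(w + y))
D + Q(209, E(-8)) = 20328 + 2*209/(209 - 7/(-8)) = 20328 + 2*209/(209 - 7*(-⅛)) = 20328 + 2*209/(209 + 7/8) = 20328 + 2*209/(1679/8) = 20328 + 2*209*(8/1679) = 20328 + 3344/1679 = 34134056/1679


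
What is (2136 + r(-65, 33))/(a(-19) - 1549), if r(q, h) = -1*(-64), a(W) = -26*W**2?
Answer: -440/2187 ≈ -0.20119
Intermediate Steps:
r(q, h) = 64
(2136 + r(-65, 33))/(a(-19) - 1549) = (2136 + 64)/(-26*(-19)**2 - 1549) = 2200/(-26*361 - 1549) = 2200/(-9386 - 1549) = 2200/(-10935) = 2200*(-1/10935) = -440/2187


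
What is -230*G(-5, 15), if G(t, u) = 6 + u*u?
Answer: -53130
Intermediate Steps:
G(t, u) = 6 + u**2
-230*G(-5, 15) = -230*(6 + 15**2) = -230*(6 + 225) = -230*231 = -53130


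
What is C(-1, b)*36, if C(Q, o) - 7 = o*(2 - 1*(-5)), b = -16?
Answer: -3780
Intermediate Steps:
C(Q, o) = 7 + 7*o (C(Q, o) = 7 + o*(2 - 1*(-5)) = 7 + o*(2 + 5) = 7 + o*7 = 7 + 7*o)
C(-1, b)*36 = (7 + 7*(-16))*36 = (7 - 112)*36 = -105*36 = -3780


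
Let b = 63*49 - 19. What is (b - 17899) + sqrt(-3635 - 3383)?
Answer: -14831 + 11*I*sqrt(58) ≈ -14831.0 + 83.774*I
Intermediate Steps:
b = 3068 (b = 3087 - 19 = 3068)
(b - 17899) + sqrt(-3635 - 3383) = (3068 - 17899) + sqrt(-3635 - 3383) = -14831 + sqrt(-7018) = -14831 + 11*I*sqrt(58)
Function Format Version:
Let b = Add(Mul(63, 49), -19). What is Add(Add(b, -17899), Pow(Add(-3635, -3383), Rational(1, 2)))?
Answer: Add(-14831, Mul(11, I, Pow(58, Rational(1, 2)))) ≈ Add(-14831., Mul(83.774, I))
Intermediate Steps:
b = 3068 (b = Add(3087, -19) = 3068)
Add(Add(b, -17899), Pow(Add(-3635, -3383), Rational(1, 2))) = Add(Add(3068, -17899), Pow(Add(-3635, -3383), Rational(1, 2))) = Add(-14831, Pow(-7018, Rational(1, 2))) = Add(-14831, Mul(11, I, Pow(58, Rational(1, 2))))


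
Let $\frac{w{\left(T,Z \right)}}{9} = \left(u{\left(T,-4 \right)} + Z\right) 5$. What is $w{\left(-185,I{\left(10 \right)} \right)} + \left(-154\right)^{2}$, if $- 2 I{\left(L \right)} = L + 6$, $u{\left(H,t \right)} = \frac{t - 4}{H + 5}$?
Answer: $23358$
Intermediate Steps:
$u{\left(H,t \right)} = \frac{-4 + t}{5 + H}$
$I{\left(L \right)} = -3 - \frac{L}{2}$ ($I{\left(L \right)} = - \frac{L + 6}{2} = - \frac{6 + L}{2} = -3 - \frac{L}{2}$)
$w{\left(T,Z \right)} = - \frac{360}{5 + T} + 45 Z$ ($w{\left(T,Z \right)} = 9 \left(\frac{-4 - 4}{5 + T} + Z\right) 5 = 9 \left(\frac{1}{5 + T} \left(-8\right) + Z\right) 5 = 9 \left(- \frac{8}{5 + T} + Z\right) 5 = 9 \left(Z - \frac{8}{5 + T}\right) 5 = 9 \left(- \frac{40}{5 + T} + 5 Z\right) = - \frac{360}{5 + T} + 45 Z$)
$w{\left(-185,I{\left(10 \right)} \right)} + \left(-154\right)^{2} = \frac{45 \left(-8 + \left(-3 - 5\right) \left(5 - 185\right)\right)}{5 - 185} + \left(-154\right)^{2} = \frac{45 \left(-8 + \left(-3 - 5\right) \left(-180\right)\right)}{-180} + 23716 = 45 \left(- \frac{1}{180}\right) \left(-8 - -1440\right) + 23716 = 45 \left(- \frac{1}{180}\right) \left(-8 + 1440\right) + 23716 = 45 \left(- \frac{1}{180}\right) 1432 + 23716 = -358 + 23716 = 23358$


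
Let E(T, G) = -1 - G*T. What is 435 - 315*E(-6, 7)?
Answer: -12480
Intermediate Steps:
E(T, G) = -1 - G*T
435 - 315*E(-6, 7) = 435 - 315*(-1 - 1*7*(-6)) = 435 - 315*(-1 + 42) = 435 - 315*41 = 435 - 12915 = -12480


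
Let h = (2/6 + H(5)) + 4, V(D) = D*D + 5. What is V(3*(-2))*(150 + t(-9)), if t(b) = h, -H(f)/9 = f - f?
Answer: 18983/3 ≈ 6327.7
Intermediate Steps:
H(f) = 0 (H(f) = -9*(f - f) = -9*0 = 0)
V(D) = 5 + D² (V(D) = D² + 5 = 5 + D²)
h = 13/3 (h = (2/6 + 0) + 4 = (2*(⅙) + 0) + 4 = (⅓ + 0) + 4 = ⅓ + 4 = 13/3 ≈ 4.3333)
t(b) = 13/3
V(3*(-2))*(150 + t(-9)) = (5 + (3*(-2))²)*(150 + 13/3) = (5 + (-6)²)*(463/3) = (5 + 36)*(463/3) = 41*(463/3) = 18983/3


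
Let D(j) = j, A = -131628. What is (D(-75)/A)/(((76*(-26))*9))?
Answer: -25/780290784 ≈ -3.2039e-8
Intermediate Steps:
(D(-75)/A)/(((76*(-26))*9)) = (-75/(-131628))/(((76*(-26))*9)) = (-75*(-1/131628))/((-1976*9)) = (25/43876)/(-17784) = (25/43876)*(-1/17784) = -25/780290784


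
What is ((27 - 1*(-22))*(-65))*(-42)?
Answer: 133770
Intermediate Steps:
((27 - 1*(-22))*(-65))*(-42) = ((27 + 22)*(-65))*(-42) = (49*(-65))*(-42) = -3185*(-42) = 133770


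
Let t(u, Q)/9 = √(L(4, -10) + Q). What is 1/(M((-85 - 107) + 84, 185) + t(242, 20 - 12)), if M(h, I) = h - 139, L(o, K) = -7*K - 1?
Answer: -247/54772 - 9*√77/54772 ≈ -0.0059515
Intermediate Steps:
L(o, K) = -1 - 7*K
t(u, Q) = 9*√(69 + Q) (t(u, Q) = 9*√((-1 - 7*(-10)) + Q) = 9*√((-1 + 70) + Q) = 9*√(69 + Q))
M(h, I) = -139 + h
1/(M((-85 - 107) + 84, 185) + t(242, 20 - 12)) = 1/((-139 + ((-85 - 107) + 84)) + 9*√(69 + (20 - 12))) = 1/((-139 + (-192 + 84)) + 9*√(69 + 8)) = 1/((-139 - 108) + 9*√77) = 1/(-247 + 9*√77)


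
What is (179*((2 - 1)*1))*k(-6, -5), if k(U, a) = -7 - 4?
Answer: -1969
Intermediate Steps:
k(U, a) = -11
(179*((2 - 1)*1))*k(-6, -5) = (179*((2 - 1)*1))*(-11) = (179*(1*1))*(-11) = (179*1)*(-11) = 179*(-11) = -1969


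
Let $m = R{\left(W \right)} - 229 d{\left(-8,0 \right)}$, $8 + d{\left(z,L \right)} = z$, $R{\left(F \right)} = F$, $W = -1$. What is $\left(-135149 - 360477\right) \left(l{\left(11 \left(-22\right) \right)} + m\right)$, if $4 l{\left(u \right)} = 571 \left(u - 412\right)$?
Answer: $44455421883$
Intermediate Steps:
$d{\left(z,L \right)} = -8 + z$
$l{\left(u \right)} = -58813 + \frac{571 u}{4}$ ($l{\left(u \right)} = \frac{571 \left(u - 412\right)}{4} = \frac{571 \left(-412 + u\right)}{4} = \frac{-235252 + 571 u}{4} = -58813 + \frac{571 u}{4}$)
$m = 3663$ ($m = -1 - 229 \left(-8 - 8\right) = -1 - -3664 = -1 + 3664 = 3663$)
$\left(-135149 - 360477\right) \left(l{\left(11 \left(-22\right) \right)} + m\right) = \left(-135149 - 360477\right) \left(\left(-58813 + \frac{571 \cdot 11 \left(-22\right)}{4}\right) + 3663\right) = - 495626 \left(\left(-58813 + \frac{571}{4} \left(-242\right)\right) + 3663\right) = - 495626 \left(\left(-58813 - \frac{69091}{2}\right) + 3663\right) = - 495626 \left(- \frac{186717}{2} + 3663\right) = \left(-495626\right) \left(- \frac{179391}{2}\right) = 44455421883$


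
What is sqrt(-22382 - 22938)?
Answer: 2*I*sqrt(11330) ≈ 212.89*I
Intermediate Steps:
sqrt(-22382 - 22938) = sqrt(-45320) = 2*I*sqrt(11330)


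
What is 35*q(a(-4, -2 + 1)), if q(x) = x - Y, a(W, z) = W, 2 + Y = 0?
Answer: -70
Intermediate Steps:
Y = -2 (Y = -2 + 0 = -2)
q(x) = 2 + x (q(x) = x - 1*(-2) = x + 2 = 2 + x)
35*q(a(-4, -2 + 1)) = 35*(2 - 4) = 35*(-2) = -70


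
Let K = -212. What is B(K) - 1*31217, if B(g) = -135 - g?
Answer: -31140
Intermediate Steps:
B(K) - 1*31217 = (-135 - 1*(-212)) - 1*31217 = (-135 + 212) - 31217 = 77 - 31217 = -31140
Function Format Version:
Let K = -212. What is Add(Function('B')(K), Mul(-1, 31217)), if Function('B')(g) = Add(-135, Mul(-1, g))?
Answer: -31140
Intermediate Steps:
Add(Function('B')(K), Mul(-1, 31217)) = Add(Add(-135, Mul(-1, -212)), Mul(-1, 31217)) = Add(Add(-135, 212), -31217) = Add(77, -31217) = -31140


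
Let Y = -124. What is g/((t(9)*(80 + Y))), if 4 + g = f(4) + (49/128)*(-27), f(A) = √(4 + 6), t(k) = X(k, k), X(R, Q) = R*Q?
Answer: 1835/456192 - √10/3564 ≈ 0.0031351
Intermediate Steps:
X(R, Q) = Q*R
t(k) = k² (t(k) = k*k = k²)
f(A) = √10
g = -1835/128 + √10 (g = -4 + (√10 + (49/128)*(-27)) = -4 + (√10 - 1323/128) = -4 + (-1323/128 + √10) = -1835/128 + √10 ≈ -11.174)
g/((t(9)*(80 + Y))) = (-1835/128 + √10)/((9²*(80 - 124))) = (-1835/128 + √10)/((81*(-44))) = (-1835/128 + √10)/(-3564) = (-1835/128 + √10)*(-1/3564) = 1835/456192 - √10/3564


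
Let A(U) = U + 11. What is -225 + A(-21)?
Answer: -235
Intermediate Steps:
A(U) = 11 + U
-225 + A(-21) = -225 + (11 - 21) = -225 - 10 = -235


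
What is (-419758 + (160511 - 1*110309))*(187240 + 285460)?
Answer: -174689121200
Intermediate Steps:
(-419758 + (160511 - 1*110309))*(187240 + 285460) = (-419758 + (160511 - 110309))*472700 = (-419758 + 50202)*472700 = -369556*472700 = -174689121200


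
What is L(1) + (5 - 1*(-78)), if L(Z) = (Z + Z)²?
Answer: 87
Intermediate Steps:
L(Z) = 4*Z² (L(Z) = (2*Z)² = 4*Z²)
L(1) + (5 - 1*(-78)) = 4*1² + (5 - 1*(-78)) = 4*1 + (5 + 78) = 4 + 83 = 87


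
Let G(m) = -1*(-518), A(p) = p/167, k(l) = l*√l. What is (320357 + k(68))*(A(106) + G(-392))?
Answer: 27746760484/167 + 11779232*√17/167 ≈ 1.6644e+8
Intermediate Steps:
k(l) = l^(3/2)
A(p) = p/167 (A(p) = p*(1/167) = p/167)
G(m) = 518
(320357 + k(68))*(A(106) + G(-392)) = (320357 + 68^(3/2))*((1/167)*106 + 518) = (320357 + 136*√17)*(106/167 + 518) = (320357 + 136*√17)*(86612/167) = 27746760484/167 + 11779232*√17/167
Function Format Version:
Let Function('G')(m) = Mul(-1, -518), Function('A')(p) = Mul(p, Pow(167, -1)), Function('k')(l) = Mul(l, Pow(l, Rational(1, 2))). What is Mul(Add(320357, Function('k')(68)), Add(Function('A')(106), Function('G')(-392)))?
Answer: Add(Rational(27746760484, 167), Mul(Rational(11779232, 167), Pow(17, Rational(1, 2)))) ≈ 1.6644e+8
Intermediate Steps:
Function('k')(l) = Pow(l, Rational(3, 2))
Function('A')(p) = Mul(Rational(1, 167), p) (Function('A')(p) = Mul(p, Rational(1, 167)) = Mul(Rational(1, 167), p))
Function('G')(m) = 518
Mul(Add(320357, Function('k')(68)), Add(Function('A')(106), Function('G')(-392))) = Mul(Add(320357, Pow(68, Rational(3, 2))), Add(Mul(Rational(1, 167), 106), 518)) = Mul(Add(320357, Mul(136, Pow(17, Rational(1, 2)))), Add(Rational(106, 167), 518)) = Mul(Add(320357, Mul(136, Pow(17, Rational(1, 2)))), Rational(86612, 167)) = Add(Rational(27746760484, 167), Mul(Rational(11779232, 167), Pow(17, Rational(1, 2))))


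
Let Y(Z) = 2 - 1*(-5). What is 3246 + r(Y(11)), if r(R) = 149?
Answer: 3395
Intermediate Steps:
Y(Z) = 7 (Y(Z) = 2 + 5 = 7)
3246 + r(Y(11)) = 3246 + 149 = 3395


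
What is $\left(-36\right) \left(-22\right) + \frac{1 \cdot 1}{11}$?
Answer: $\frac{8713}{11} \approx 792.09$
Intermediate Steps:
$\left(-36\right) \left(-22\right) + \frac{1 \cdot 1}{11} = 792 + 1 \cdot \frac{1}{11} = 792 + \frac{1}{11} = \frac{8713}{11}$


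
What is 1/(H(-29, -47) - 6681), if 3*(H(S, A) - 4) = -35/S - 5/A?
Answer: -4089/27300463 ≈ -0.00014978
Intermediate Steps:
H(S, A) = 4 - 35/(3*S) - 5/(3*A) (H(S, A) = 4 + (-35/S - 5/A)/3 = 4 + (-35/(3*S) - 5/(3*A)) = 4 - 35/(3*S) - 5/(3*A))
1/(H(-29, -47) - 6681) = 1/((4 - 35/3/(-29) - 5/3/(-47)) - 6681) = 1/((4 - 35/3*(-1/29) - 5/3*(-1/47)) - 6681) = 1/((4 + 35/87 + 5/141) - 6681) = 1/(18146/4089 - 6681) = 1/(-27300463/4089) = -4089/27300463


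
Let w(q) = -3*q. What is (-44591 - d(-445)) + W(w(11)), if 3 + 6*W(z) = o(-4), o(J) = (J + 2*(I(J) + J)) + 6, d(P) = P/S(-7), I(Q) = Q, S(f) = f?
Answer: -1875611/42 ≈ -44657.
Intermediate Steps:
d(P) = -P/7 (d(P) = P/(-7) = P*(-⅐) = -P/7)
o(J) = 6 + 5*J (o(J) = (J + 2*(J + J)) + 6 = (J + 2*(2*J)) + 6 = (J + 4*J) + 6 = 5*J + 6 = 6 + 5*J)
W(z) = -17/6 (W(z) = -½ + (6 + 5*(-4))/6 = -½ + (6 - 20)/6 = -½ + (⅙)*(-14) = -½ - 7/3 = -17/6)
(-44591 - d(-445)) + W(w(11)) = (-44591 - (-1)*(-445)/7) - 17/6 = (-44591 - 1*445/7) - 17/6 = (-44591 - 445/7) - 17/6 = -312582/7 - 17/6 = -1875611/42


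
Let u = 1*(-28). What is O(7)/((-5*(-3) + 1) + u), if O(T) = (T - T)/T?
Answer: 0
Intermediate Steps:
u = -28
O(T) = 0 (O(T) = 0/T = 0)
O(7)/((-5*(-3) + 1) + u) = 0/((-5*(-3) + 1) - 28) = 0/((15 + 1) - 28) = 0/(16 - 28) = 0/(-12) = 0*(-1/12) = 0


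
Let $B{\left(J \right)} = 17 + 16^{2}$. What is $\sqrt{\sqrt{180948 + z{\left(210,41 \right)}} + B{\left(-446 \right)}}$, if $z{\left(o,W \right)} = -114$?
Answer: $\sqrt{273 + \sqrt{180834}} \approx 26.424$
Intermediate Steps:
$B{\left(J \right)} = 273$ ($B{\left(J \right)} = 17 + 256 = 273$)
$\sqrt{\sqrt{180948 + z{\left(210,41 \right)}} + B{\left(-446 \right)}} = \sqrt{\sqrt{180948 - 114} + 273} = \sqrt{\sqrt{180834} + 273} = \sqrt{273 + \sqrt{180834}}$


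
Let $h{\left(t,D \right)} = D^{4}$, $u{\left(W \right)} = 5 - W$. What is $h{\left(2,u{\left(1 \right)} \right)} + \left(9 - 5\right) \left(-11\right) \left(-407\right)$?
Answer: $18164$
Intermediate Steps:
$h{\left(2,u{\left(1 \right)} \right)} + \left(9 - 5\right) \left(-11\right) \left(-407\right) = \left(5 - 1\right)^{4} + \left(9 - 5\right) \left(-11\right) \left(-407\right) = \left(5 - 1\right)^{4} + 4 \left(-11\right) \left(-407\right) = 4^{4} - -17908 = 256 + 17908 = 18164$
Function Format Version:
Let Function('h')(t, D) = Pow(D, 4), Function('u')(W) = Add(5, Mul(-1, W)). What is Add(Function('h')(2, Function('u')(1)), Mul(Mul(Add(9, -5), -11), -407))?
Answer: 18164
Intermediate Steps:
Add(Function('h')(2, Function('u')(1)), Mul(Mul(Add(9, -5), -11), -407)) = Add(Pow(Add(5, Mul(-1, 1)), 4), Mul(Mul(Add(9, -5), -11), -407)) = Add(Pow(Add(5, -1), 4), Mul(Mul(4, -11), -407)) = Add(Pow(4, 4), Mul(-44, -407)) = Add(256, 17908) = 18164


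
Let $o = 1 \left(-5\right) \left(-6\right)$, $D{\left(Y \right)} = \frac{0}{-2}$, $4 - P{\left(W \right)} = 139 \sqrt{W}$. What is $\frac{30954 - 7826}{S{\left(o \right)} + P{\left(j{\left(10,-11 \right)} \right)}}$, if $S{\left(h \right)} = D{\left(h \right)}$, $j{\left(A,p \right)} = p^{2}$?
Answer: $- \frac{23128}{1525} \approx -15.166$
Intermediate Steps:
$P{\left(W \right)} = 4 - 139 \sqrt{W}$
$D{\left(Y \right)} = 0$ ($D{\left(Y \right)} = 0 \left(- \frac{1}{2}\right) = 0$)
$o = 30$ ($o = \left(-5\right) \left(-6\right) = 30$)
$S{\left(h \right)} = 0$
$\frac{30954 - 7826}{S{\left(o \right)} + P{\left(j{\left(10,-11 \right)} \right)}} = \frac{30954 - 7826}{0 + \left(4 - 139 \sqrt{\left(-11\right)^{2}}\right)} = \frac{23128}{0 + \left(4 - 139 \sqrt{121}\right)} = \frac{23128}{0 + \left(4 - 1529\right)} = \frac{23128}{0 - 1525} = \frac{23128}{-1525} = 23128 \left(- \frac{1}{1525}\right) = - \frac{23128}{1525}$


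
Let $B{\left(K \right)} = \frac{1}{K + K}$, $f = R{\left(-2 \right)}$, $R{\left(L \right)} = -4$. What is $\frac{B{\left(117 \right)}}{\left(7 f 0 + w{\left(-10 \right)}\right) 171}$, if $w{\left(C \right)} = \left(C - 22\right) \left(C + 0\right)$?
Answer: $\frac{1}{12804480} \approx 7.8098 \cdot 10^{-8}$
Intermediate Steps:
$f = -4$
$w{\left(C \right)} = C \left(-22 + C\right)$ ($w{\left(C \right)} = \left(-22 + C\right) C = C \left(-22 + C\right)$)
$B{\left(K \right)} = \frac{1}{2 K}$
$\frac{B{\left(117 \right)}}{\left(7 f 0 + w{\left(-10 \right)}\right) 171} = \frac{\frac{1}{2} \cdot \frac{1}{117}}{\left(7 \left(-4\right) 0 - 10 \left(-22 - 10\right)\right) 171} = \frac{\frac{1}{2} \cdot \frac{1}{117}}{\left(\left(-28\right) 0 - -320\right) 171} = \frac{1}{234 \left(0 + 320\right) 171} = \frac{1}{234 \cdot 320 \cdot 171} = \frac{1}{234 \cdot 54720} = \frac{1}{234} \cdot \frac{1}{54720} = \frac{1}{12804480}$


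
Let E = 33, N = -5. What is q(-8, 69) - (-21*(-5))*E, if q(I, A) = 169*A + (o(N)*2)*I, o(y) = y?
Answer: 8276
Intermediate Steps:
q(I, A) = -10*I + 169*A (q(I, A) = 169*A + (-5*2)*I = 169*A - 10*I = -10*I + 169*A)
q(-8, 69) - (-21*(-5))*E = (-10*(-8) + 169*69) - (-21*(-5))*33 = (80 + 11661) - 105*33 = 11741 - 1*3465 = 11741 - 3465 = 8276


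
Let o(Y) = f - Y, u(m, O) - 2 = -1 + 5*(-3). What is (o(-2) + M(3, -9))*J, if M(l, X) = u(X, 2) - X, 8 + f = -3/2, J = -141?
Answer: 3525/2 ≈ 1762.5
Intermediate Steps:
u(m, O) = -14 (u(m, O) = 2 + (-1 + 5*(-3)) = 2 + (-1 - 15) = 2 - 16 = -14)
f = -19/2 (f = -8 - 3/2 = -19/2 ≈ -9.5000)
o(Y) = -19/2 - Y
M(l, X) = -14 - X
(o(-2) + M(3, -9))*J = ((-19/2 - 1*(-2)) + (-14 - 1*(-9)))*(-141) = ((-19/2 + 2) + (-14 + 9))*(-141) = (-15/2 - 5)*(-141) = -25/2*(-141) = 3525/2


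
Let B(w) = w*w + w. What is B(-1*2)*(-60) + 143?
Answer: 23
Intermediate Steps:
B(w) = w + w² (B(w) = w² + w = w + w²)
B(-1*2)*(-60) + 143 = ((-1*2)*(1 - 1*2))*(-60) + 143 = -2*(1 - 2)*(-60) + 143 = -2*(-1)*(-60) + 143 = 2*(-60) + 143 = -120 + 143 = 23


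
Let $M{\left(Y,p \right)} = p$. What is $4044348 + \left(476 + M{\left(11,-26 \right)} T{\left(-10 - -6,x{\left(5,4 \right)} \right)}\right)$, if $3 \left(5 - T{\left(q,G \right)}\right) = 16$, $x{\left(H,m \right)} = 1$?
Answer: $\frac{12134498}{3} \approx 4.0448 \cdot 10^{6}$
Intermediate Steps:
$T{\left(q,G \right)} = - \frac{1}{3}$ ($T{\left(q,G \right)} = 5 - \frac{16}{3} = - \frac{1}{3}$)
$4044348 + \left(476 + M{\left(11,-26 \right)} T{\left(-10 - -6,x{\left(5,4 \right)} \right)}\right) = 4044348 + \left(476 - - \frac{26}{3}\right) = 4044348 + \left(476 + \frac{26}{3}\right) = 4044348 + \frac{1454}{3} = \frac{12134498}{3}$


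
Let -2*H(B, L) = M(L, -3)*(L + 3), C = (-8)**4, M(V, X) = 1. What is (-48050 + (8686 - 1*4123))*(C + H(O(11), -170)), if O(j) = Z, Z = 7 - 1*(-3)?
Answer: -363507833/2 ≈ -1.8175e+8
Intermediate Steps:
Z = 10 (Z = 7 + 3 = 10)
O(j) = 10
C = 4096
H(B, L) = -3/2 - L/2 (H(B, L) = -(L + 3)/2 = -(3 + L)/2 = -3/2 - L/2)
(-48050 + (8686 - 1*4123))*(C + H(O(11), -170)) = (-48050 + (8686 - 1*4123))*(4096 + (-3/2 - 1/2*(-170))) = (-48050 + (8686 - 4123))*(4096 + (-3/2 + 85)) = (-48050 + 4563)*(4096 + 167/2) = -43487*8359/2 = -363507833/2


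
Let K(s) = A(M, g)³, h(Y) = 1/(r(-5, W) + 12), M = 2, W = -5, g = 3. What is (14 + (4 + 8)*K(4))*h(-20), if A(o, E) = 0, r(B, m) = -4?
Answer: 7/4 ≈ 1.7500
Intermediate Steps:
h(Y) = ⅛ (h(Y) = 1/(-4 + 12) = 1/8 = ⅛)
K(s) = 0 (K(s) = 0³ = 0)
(14 + (4 + 8)*K(4))*h(-20) = (14 + (4 + 8)*0)*(⅛) = (14 + 12*0)*(⅛) = (14 + 0)*(⅛) = 14*(⅛) = 7/4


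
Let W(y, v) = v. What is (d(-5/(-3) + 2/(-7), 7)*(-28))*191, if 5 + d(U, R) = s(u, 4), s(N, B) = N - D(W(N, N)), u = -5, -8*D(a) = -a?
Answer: 100275/2 ≈ 50138.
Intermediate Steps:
D(a) = a/8 (D(a) = -(-1)*a/8 = a/8)
s(N, B) = 7*N/8 (s(N, B) = N - N/8 = 7*N/8)
d(U, R) = -75/8 (d(U, R) = -5 + (7/8)*(-5) = -5 - 35/8 = -75/8)
(d(-5/(-3) + 2/(-7), 7)*(-28))*191 = -75/8*(-28)*191 = (525/2)*191 = 100275/2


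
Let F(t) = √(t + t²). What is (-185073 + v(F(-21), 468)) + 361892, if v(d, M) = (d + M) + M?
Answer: 177755 + 2*√105 ≈ 1.7778e+5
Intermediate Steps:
v(d, M) = d + 2*M (v(d, M) = (M + d) + M = d + 2*M)
(-185073 + v(F(-21), 468)) + 361892 = (-185073 + (√(-21*(1 - 21)) + 2*468)) + 361892 = (-185073 + (√(-21*(-20)) + 936)) + 361892 = (-185073 + (√420 + 936)) + 361892 = (-185073 + (2*√105 + 936)) + 361892 = (-185073 + (936 + 2*√105)) + 361892 = (-184137 + 2*√105) + 361892 = 177755 + 2*√105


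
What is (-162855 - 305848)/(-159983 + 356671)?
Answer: -468703/196688 ≈ -2.3830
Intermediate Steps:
(-162855 - 305848)/(-159983 + 356671) = -468703/196688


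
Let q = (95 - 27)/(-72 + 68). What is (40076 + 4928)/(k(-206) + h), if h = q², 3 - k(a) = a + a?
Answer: 11251/176 ≈ 63.926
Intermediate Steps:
k(a) = 3 - 2*a (k(a) = 3 - (a + a) = 3 - 2*a)
q = -17 (q = 68/(-4) = 68*(-¼) = -17)
h = 289 (h = (-17)² = 289)
(40076 + 4928)/(k(-206) + h) = (40076 + 4928)/((3 - 2*(-206)) + 289) = 45004/((3 + 412) + 289) = 45004/(415 + 289) = 45004/704 = 45004*(1/704) = 11251/176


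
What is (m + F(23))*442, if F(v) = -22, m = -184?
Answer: -91052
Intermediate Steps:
(m + F(23))*442 = (-184 - 22)*442 = -206*442 = -91052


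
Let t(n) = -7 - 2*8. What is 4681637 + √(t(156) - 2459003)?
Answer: 4681637 + I*√2459026 ≈ 4.6816e+6 + 1568.1*I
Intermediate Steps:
t(n) = -23 (t(n) = -7 - 16 = -23)
4681637 + √(t(156) - 2459003) = 4681637 + √(-23 - 2459003) = 4681637 + √(-2459026) = 4681637 + I*√2459026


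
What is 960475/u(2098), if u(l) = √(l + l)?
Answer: 960475*√1049/2098 ≈ 14828.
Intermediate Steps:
u(l) = √2*√l (u(l) = √(2*l) = √2*√l)
960475/u(2098) = 960475/((√2*√2098)) = 960475/((2*√1049)) = 960475*(√1049/2098) = 960475*√1049/2098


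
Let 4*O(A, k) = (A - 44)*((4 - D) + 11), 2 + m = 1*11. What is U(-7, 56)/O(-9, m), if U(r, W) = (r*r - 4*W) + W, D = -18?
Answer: 476/1749 ≈ 0.27216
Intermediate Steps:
U(r, W) = r² - 3*W (U(r, W) = (r² - 4*W) + W = r² - 3*W)
m = 9 (m = -2 + 1*11 = -2 + 11 = 9)
O(A, k) = -363 + 33*A/4 (O(A, k) = ((A - 44)*((4 - 1*(-18)) + 11))/4 = ((-44 + A)*((4 + 18) + 11))/4 = ((-44 + A)*(22 + 11))/4 = ((-44 + A)*33)/4 = (-1452 + 33*A)/4 = -363 + 33*A/4)
U(-7, 56)/O(-9, m) = ((-7)² - 3*56)/(-363 + (33/4)*(-9)) = (49 - 168)/(-363 - 297/4) = -119/(-1749/4) = -119*(-4/1749) = 476/1749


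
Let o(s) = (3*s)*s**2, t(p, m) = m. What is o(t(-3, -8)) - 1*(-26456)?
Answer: 24920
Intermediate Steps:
o(s) = 3*s**3
o(t(-3, -8)) - 1*(-26456) = 3*(-8)**3 - 1*(-26456) = 3*(-512) + 26456 = -1536 + 26456 = 24920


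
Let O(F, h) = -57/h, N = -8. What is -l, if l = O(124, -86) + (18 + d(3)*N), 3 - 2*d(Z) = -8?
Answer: 2179/86 ≈ 25.337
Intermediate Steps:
d(Z) = 11/2 (d(Z) = 3/2 - 1/2*(-8) = 3/2 + 4 = 11/2)
l = -2179/86 (l = -57/(-86) + (18 + (11/2)*(-8)) = -57*(-1/86) + (18 - 44) = 57/86 - 26 = -2179/86 ≈ -25.337)
-l = -1*(-2179/86) = 2179/86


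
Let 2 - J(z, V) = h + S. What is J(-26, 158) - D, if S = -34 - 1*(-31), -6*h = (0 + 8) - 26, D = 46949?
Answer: -46947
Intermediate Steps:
h = 3 (h = -((0 + 8) - 26)/6 = -(8 - 26)/6 = -1/6*(-18) = 3)
S = -3 (S = -34 + 31 = -3)
J(z, V) = 2 (J(z, V) = 2 - (3 - 3) = 2 - 1*0 = 2 + 0 = 2)
J(-26, 158) - D = 2 - 1*46949 = 2 - 46949 = -46947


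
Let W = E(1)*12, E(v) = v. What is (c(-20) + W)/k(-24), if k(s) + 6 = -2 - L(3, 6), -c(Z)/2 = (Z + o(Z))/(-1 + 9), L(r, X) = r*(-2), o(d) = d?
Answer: -11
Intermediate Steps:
L(r, X) = -2*r
c(Z) = -Z/2 (c(Z) = -2*(Z + Z)/(-1 + 9) = -2*2*Z/8 = -Z/2)
k(s) = -2 (k(s) = -6 + (-2 - (-2)*3) = -6 + (-2 - 1*(-6)) = -6 + (-2 + 6) = -6 + 4 = -2)
W = 12 (W = 1*12 = 12)
(c(-20) + W)/k(-24) = (-1/2*(-20) + 12)/(-2) = (10 + 12)*(-1/2) = 22*(-1/2) = -11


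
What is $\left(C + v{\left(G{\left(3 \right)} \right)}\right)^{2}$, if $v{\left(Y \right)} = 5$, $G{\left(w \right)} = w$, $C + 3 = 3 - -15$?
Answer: $400$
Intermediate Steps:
$C = 15$ ($C = -3 + \left(3 - -15\right) = -3 + \left(3 + 15\right) = -3 + 18 = 15$)
$\left(C + v{\left(G{\left(3 \right)} \right)}\right)^{2} = \left(15 + 5\right)^{2} = 20^{2} = 400$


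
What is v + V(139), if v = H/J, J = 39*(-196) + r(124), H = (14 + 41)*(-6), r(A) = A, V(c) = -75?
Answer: -56367/752 ≈ -74.956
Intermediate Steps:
H = -330 (H = 55*(-6) = -330)
J = -7520 (J = 39*(-196) + 124 = -7644 + 124 = -7520)
v = 33/752 (v = -330/(-7520) = -330*(-1/7520) = 33/752 ≈ 0.043883)
v + V(139) = 33/752 - 75 = -56367/752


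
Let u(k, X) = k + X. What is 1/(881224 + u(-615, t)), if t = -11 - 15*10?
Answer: 1/880448 ≈ 1.1358e-6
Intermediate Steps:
t = -161 (t = -11 - 150 = -161)
u(k, X) = X + k
1/(881224 + u(-615, t)) = 1/(881224 + (-161 - 615)) = 1/(881224 - 776) = 1/880448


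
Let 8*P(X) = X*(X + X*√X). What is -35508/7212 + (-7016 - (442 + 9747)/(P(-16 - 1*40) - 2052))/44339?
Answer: -384604636471097/75684801716844 + 499261*I*√14/31482862611 ≈ -5.0817 + 5.9336e-5*I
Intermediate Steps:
P(X) = X*(X + X^(3/2))/8 (P(X) = (X*(X + X*√X))/8 = (X*(X + X^(3/2)))/8 = X*(X + X^(3/2))/8)
-35508/7212 + (-7016 - (442 + 9747)/(P(-16 - 1*40) - 2052))/44339 = -35508/7212 + (-7016 - (442 + 9747)/(((-16 - 1*40)²/8 + (-16 - 1*40)^(5/2)/8) - 2052))/44339 = -35508*1/7212 + (-7016 - 10189/(((-16 - 40)²/8 + (-16 - 40)^(5/2)/8) - 2052))*(1/44339) = -2959/601 + (-7016 - 10189/(((⅛)*(-56)² + (-56)^(5/2)/8) - 2052))*(1/44339) = -2959/601 + (-7016 - 10189/(((⅛)*3136 + (6272*I*√14)/8) - 2052))*(1/44339) = -2959/601 + (-7016 - 10189/((392 + 784*I*√14) - 2052))*(1/44339) = -2959/601 + (-7016 - 10189/(-1660 + 784*I*√14))*(1/44339) = -2959/601 + (-7016/44339 - 10189/(44339*(-1660 + 784*I*√14))) = -135415717/26647739 - 10189/(44339*(-1660 + 784*I*√14))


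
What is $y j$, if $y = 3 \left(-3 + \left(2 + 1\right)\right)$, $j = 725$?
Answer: $0$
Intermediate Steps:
$y = 0$ ($y = 3 \left(-3 + 3\right) = 3 \cdot 0 = 0$)
$y j = 0 \cdot 725 = 0$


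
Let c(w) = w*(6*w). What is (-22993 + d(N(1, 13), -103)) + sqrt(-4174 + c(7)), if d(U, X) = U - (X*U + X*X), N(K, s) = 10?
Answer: -32562 + 2*I*sqrt(970) ≈ -32562.0 + 62.29*I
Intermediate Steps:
d(U, X) = U - X**2 - U*X (d(U, X) = U - (U*X + X**2) = U - (X**2 + U*X) = U + (-X**2 - U*X) = U - X**2 - U*X)
c(w) = 6*w**2
(-22993 + d(N(1, 13), -103)) + sqrt(-4174 + c(7)) = (-22993 + (10 - 1*(-103)**2 - 1*10*(-103))) + sqrt(-4174 + 6*7**2) = (-22993 + (10 - 1*10609 + 1030)) + sqrt(-4174 + 6*49) = (-22993 + (10 - 10609 + 1030)) + sqrt(-4174 + 294) = (-22993 - 9569) + sqrt(-3880) = -32562 + 2*I*sqrt(970)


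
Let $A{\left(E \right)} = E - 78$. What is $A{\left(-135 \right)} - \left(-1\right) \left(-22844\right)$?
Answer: $-23057$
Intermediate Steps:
$A{\left(E \right)} = -78 + E$
$A{\left(-135 \right)} - \left(-1\right) \left(-22844\right) = \left(-78 - 135\right) - \left(-1\right) \left(-22844\right) = -213 - 22844 = -23057$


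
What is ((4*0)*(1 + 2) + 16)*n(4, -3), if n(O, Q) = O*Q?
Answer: -192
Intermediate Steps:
((4*0)*(1 + 2) + 16)*n(4, -3) = ((4*0)*(1 + 2) + 16)*(4*(-3)) = (0*3 + 16)*(-12) = (0 + 16)*(-12) = 16*(-12) = -192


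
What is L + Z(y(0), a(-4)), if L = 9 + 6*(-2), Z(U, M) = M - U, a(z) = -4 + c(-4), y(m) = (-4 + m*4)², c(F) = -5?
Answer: -28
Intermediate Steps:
y(m) = (-4 + 4*m)²
a(z) = -9 (a(z) = -4 - 5 = -9)
L = -3 (L = 9 - 12 = -3)
L + Z(y(0), a(-4)) = -3 + (-9 - 16*(-1 + 0)²) = -3 + (-9 - 16*(-1)²) = -3 + (-9 - 16) = -3 - 25 = -28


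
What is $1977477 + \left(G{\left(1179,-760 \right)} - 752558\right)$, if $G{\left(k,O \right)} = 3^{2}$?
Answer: $1224928$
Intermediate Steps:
$G{\left(k,O \right)} = 9$
$1977477 + \left(G{\left(1179,-760 \right)} - 752558\right) = 1977477 + \left(9 - 752558\right) = 1977477 - 752549 = 1224928$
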